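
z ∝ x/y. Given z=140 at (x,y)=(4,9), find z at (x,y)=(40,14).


z = k·x/y
Solve for k using the known point: k = z·y/x = 140×9/4 = 1260/4 = 315.0000
Now evaluate at x=40, y=14:
z = k × 40 / 14 = (1260 × 40) / (4 × 14) = 50400/56
= 900.0000

900.0000


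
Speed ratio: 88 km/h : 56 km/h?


Ratio = 88:56
GCD = 8
Simplified = 11:7
Time ratio (same distance) = 7:11
Speed ratio = 11:7

11:7


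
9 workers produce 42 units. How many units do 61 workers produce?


Direct proportion: y/x = constant
k = 42/9 ≈ 4.6667
y₂ = k × 61 = 42 × 61 / 9 = 2562/9
≈ 284.67

284.67


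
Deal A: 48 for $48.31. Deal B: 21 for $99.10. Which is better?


Deal A: $48.31/48 = $1.0065/unit
Deal B: $99.10/21 = $4.7190/unit
A is cheaper per unit
= Deal A

Deal A


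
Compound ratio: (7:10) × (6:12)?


Compound ratio = (7×6) : (10×12)
= 42:120
GCD = 6
= 7:20

7:20


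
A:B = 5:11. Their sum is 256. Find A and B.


Let A = 5k, B = 11k.
5k + 11k = 256
16k = 256 → k = 256/16 = 16
A = 5×16 = 80, B = 11×16 = 176
= A = 80, B = 176

A = 80, B = 176


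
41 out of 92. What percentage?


Percentage = (part / whole) × 100
= (41 / 92) × 100
≈ 44.57%

44.57%


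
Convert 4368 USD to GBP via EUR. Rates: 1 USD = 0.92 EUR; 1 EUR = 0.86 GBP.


Step 1: 4368 USD × 0.92 = 4018.56 EUR
Step 2: 4018.56 EUR × 0.86 = 3455.96 GBP
Implied rate USD→GBP = 0.92 × 0.86 = 0.7912
= 3455.96 GBP

3455.96 GBP


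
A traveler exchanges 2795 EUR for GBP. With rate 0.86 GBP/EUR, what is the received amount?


Amount × rate = 2795 × 0.86
= 2403.70 GBP

2403.70 GBP


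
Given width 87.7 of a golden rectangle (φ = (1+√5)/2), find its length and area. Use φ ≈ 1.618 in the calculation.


φ = (1 + √5) / 2 ≈ 1.618
Length = width × φ = 87.7 × 1.618 = 141.8986
≈ 141.90
Area = width × length = 87.7 × 141.8986 = 12444.50722 ≈ 12444.51
= Length: 141.90, Area: 12444.51

Length: 141.90, Area: 12444.51


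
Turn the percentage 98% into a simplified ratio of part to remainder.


98% means 98 parts out of 100; remainder = 2
Part : remainder = 98:2
GCD = 2
= 49:1

49:1


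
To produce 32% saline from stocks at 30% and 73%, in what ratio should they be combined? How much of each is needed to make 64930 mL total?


Let x parts of 30% mix with y parts of 73%.
30x + 73y = 32(x + y)
30x + 73y = 32x + 32y
x(30 - 32) = y(32 - 73)
x/y = (73 - 32)/(32 - 30) = 41/2
Simplify: 41:2
Total parts = 43; one part = 64930/43 = 1510.00 mL
30% solution: 41×1510.00 = 61910.00 mL
73% solution: 2×1510.00 = 3020.00 mL
= ratio 41:2; 61910.00 mL and 3020.00 mL

ratio 41:2; 61910.00 mL and 3020.00 mL


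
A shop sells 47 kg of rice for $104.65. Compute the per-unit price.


Unit rate = total / quantity
= 104.65 / 47
= $2.23 per unit

$2.23 per unit


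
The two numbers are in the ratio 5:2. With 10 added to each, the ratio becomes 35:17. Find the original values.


Let A = 5k, B = 2k.
(5k + 10) / (2k + 10) = 35/17
Cross-multiply: 17(5k + 10) = 35(2k + 10)
85k + 170 = 70k + 350
85k - 70k = 350 - 170
15k = 180
k = 180/15 = 12
A = 5×12 = 60, B = 2×12 = 24
= A = 60, B = 24

A = 60, B = 24


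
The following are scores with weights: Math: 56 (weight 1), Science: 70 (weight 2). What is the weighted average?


Numerator = 56×1 + 70×2
= 56 + 140
= 196
Total weight = 3
Weighted avg = 196/3
= 65.33

65.33


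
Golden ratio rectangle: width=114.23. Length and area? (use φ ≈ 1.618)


φ = (1 + √5) / 2 ≈ 1.618
Length = width × φ = 114.23 × 1.618 = 184.82414
≈ 184.82
Area = width × length = 114.23 × 184.82414 = 21112.4615122 ≈ 21112.46
= Length: 184.82, Area: 21112.46

Length: 184.82, Area: 21112.46


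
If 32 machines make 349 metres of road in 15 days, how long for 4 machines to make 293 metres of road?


Days ∝ work / workers, so d₂ = d₁ × (m₁/m₂) × (w₂/w₁)
Workers factor (inverse): 32/4 = 8.0000
Work factor (direct): 293/349 ≈ 0.8395
d₂ = 15 × 32/4 × 293/349 = (15 × 32 × 293) / (4 × 349) = 140640/1396
≈ 100.74 days

100.74 days


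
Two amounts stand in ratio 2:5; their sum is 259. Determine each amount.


Let A = 2k, B = 5k.
2k + 5k = 259
7k = 259 → k = 259/7 = 37
A = 2×37 = 74, B = 5×37 = 185
= A = 74, B = 185

A = 74, B = 185


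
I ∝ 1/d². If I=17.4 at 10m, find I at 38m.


I₁d₁² = I₂d₂²
I₂ = I₁ × (d₁/d₂)²
= 17.4 × (10/38)²
= 17.4 × 100/1444
= 1740/1444
≈ 1.2050

1.2050


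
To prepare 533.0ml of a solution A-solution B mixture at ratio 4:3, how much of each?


Total parts = 4 + 3 = 7
solution A: 533.0 × 4/7 = 304.6ml
solution B: 533.0 × 3/7 = 228.4ml
= 304.6ml and 228.4ml

304.6ml and 228.4ml


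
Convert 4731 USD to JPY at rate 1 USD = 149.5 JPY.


Amount × rate = 4731 × 149.5
= 707284.50 JPY

707284.50 JPY


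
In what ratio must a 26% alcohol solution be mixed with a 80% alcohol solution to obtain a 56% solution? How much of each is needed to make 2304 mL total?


Let x parts of 26% mix with y parts of 80%.
26x + 80y = 56(x + y)
26x + 80y = 56x + 56y
x(26 - 56) = y(56 - 80)
x/y = (80 - 56)/(56 - 26) = 24/30
Simplify: 4:5
Total parts = 9; one part = 2304/9 = 256.00 mL
26% solution: 4×256.00 = 1024.00 mL
80% solution: 5×256.00 = 1280.00 mL
= ratio 4:5; 1024.00 mL and 1280.00 mL

ratio 4:5; 1024.00 mL and 1280.00 mL


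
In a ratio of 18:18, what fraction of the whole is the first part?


Total parts = 18 + 18 = 36
First part: 18/36 = 1/2
= 1/2

1/2


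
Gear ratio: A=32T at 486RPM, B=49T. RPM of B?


Gear ratio = 32:49 = 32:49
RPM_B = RPM_A × (teeth_A / teeth_B)
= 486 × (32/49)
= 317.4 RPM

317.4 RPM


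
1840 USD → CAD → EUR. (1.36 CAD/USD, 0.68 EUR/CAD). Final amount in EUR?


Step 1: 1840 USD × 1.36 = 2502.40 CAD
Step 2: 2502.40 CAD × 0.68 = 1701.63 EUR
Implied rate USD→EUR = 1.36 × 0.68 = 0.9248
= 1701.63 EUR

1701.63 EUR


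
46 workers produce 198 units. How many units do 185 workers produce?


Direct proportion: y/x = constant
k = 198/46 ≈ 4.3043
y₂ = k × 185 = 198 × 185 / 46 = 36630/46
≈ 796.30

796.30


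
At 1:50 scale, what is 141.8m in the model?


Model size = real / scale
= 141.8 / 50
= 2.8360 m

2.8360 m


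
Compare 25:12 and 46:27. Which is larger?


25/12 = 2.0833
46/27 = 1.7037
2.0833 > 1.7037, so 25:12 is greater
= 25:12

25:12


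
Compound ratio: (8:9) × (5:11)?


Compound ratio = (8×5) : (9×11)
= 40:99
GCD = 1
= 40:99

40:99


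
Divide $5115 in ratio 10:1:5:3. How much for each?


Total parts = 10 + 1 + 5 + 3 = 19
Part 1: 5115 × 10/19 = 2692.11
Part 2: 5115 × 1/19 = 269.21
Part 3: 5115 × 5/19 = 1346.05
Part 4: 5115 × 3/19 = 807.63
= Part 1: $2692.11, Part 2: $269.21, Part 3: $1346.05, Part 4: $807.63

Part 1: $2692.11, Part 2: $269.21, Part 3: $1346.05, Part 4: $807.63


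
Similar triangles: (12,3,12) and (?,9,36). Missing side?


Scale factor = 9/3 = 3
Missing side = 12 × 3
= 36.0

36.0


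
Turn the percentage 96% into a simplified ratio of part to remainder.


96% means 96 parts out of 100; remainder = 4
Part : remainder = 96:4
GCD = 4
= 24:1

24:1


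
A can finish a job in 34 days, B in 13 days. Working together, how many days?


Rate of A = 1/34 per day
Rate of B = 1/13 per day
Combined rate = 1/34 + 1/13 = 47/442 ≈ 0.1063 per day
Days = 1 / combined rate = 442/47
≈ 9.40 days

9.40 days


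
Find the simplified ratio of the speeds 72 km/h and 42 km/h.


Ratio = 72:42
GCD = 6
Simplified = 12:7
Time ratio (same distance) = 7:12
Speed ratio = 12:7

12:7


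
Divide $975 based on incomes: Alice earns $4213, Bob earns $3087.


Total income = 4213 + 3087 = $7300
Alice: $975 × 4213/7300 = $562.70
Bob: $975 × 3087/7300 = $412.30
= Alice: $562.70, Bob: $412.30

Alice: $562.70, Bob: $412.30


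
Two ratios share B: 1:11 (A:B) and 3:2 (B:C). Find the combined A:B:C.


Match B: multiply A:B by 3 → 3:33
Multiply B:C by 11 → 33:22
Combined: 3:33:22
GCD = 1
= 3:33:22

3:33:22


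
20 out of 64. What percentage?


Percentage = (part / whole) × 100
= (20 / 64) × 100
= 31.25%

31.25%


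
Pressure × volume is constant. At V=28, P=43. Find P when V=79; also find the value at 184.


Inverse proportion: x × y = constant
k = 28 × 43 = 1204
At x=79: k/79 = 15.24
At x=184: k/184 = 6.54
= 15.24 and 6.54

15.24 and 6.54


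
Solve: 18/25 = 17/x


Cross multiply: 18 × x = 25 × 17
18x = 425
x = 425 / 18
= 23.61

23.61


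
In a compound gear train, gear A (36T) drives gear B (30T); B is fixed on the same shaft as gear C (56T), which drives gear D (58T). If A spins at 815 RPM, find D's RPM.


Stage 1: RPM_B = RPM_A × t_A/t_B = 815 × 36/30 = 29340/30 = 978.00
B and C share a shaft → RPM_C = RPM_B
Stage 2: RPM_D = RPM_C × t_C/t_D = RPM_A × (t_A×t_C)/(t_B×t_D)
Overall ratio = (36×56)/(30×58) = 2016/1740
RPM_D = 815 × 2016/1740 = 1643040/1740
≈ 944.28 RPM

944.28 RPM


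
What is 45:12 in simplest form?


GCD(45, 12) = 3
45/3 : 12/3
= 15:4

15:4


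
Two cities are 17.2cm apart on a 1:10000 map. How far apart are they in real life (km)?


Real distance = map distance × scale
= 17.2cm × 10000
= 172000 cm = 1720.0 m
= 1.720 km

1.720 km


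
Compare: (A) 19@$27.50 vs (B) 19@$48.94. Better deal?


Deal A: $27.50/19 = $1.4474/unit
Deal B: $48.94/19 = $2.5758/unit
A is cheaper per unit
= Deal A

Deal A


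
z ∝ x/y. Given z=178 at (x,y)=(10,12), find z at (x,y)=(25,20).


z = k·x/y
Solve for k using the known point: k = z·y/x = 178×12/10 = 2136/10 = 213.6000
Now evaluate at x=25, y=20:
z = k × 25 / 20 = (2136 × 25) / (10 × 20) = 53400/200
= 267.0000

267.0000


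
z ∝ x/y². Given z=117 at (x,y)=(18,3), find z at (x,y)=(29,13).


z = k·x/y²
Solve for k using the known point: k = z·y²/x = 117×9/18 = 1053/18 = 58.5000
Now evaluate at x=29, y=13:
z = k × 29 / 169 = (1053 × 29) / (18 × 169) = 30537/3042
≈ 10.0385

10.0385


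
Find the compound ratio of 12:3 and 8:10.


Compound ratio = (12×8) : (3×10)
= 96:30
GCD = 6
= 16:5

16:5


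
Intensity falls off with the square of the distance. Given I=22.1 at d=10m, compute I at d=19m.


I₁d₁² = I₂d₂²
I₂ = I₁ × (d₁/d₂)²
= 22.1 × (10/19)²
= 22.1 × 100/361
= 2210/361
≈ 6.1219

6.1219


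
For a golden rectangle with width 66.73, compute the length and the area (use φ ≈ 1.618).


φ = (1 + √5) / 2 ≈ 1.618
Length = width × φ = 66.73 × 1.618 = 107.96914
≈ 107.97
Area = width × length = 66.73 × 107.96914 = 7204.7807122 ≈ 7204.78
= Length: 107.97, Area: 7204.78

Length: 107.97, Area: 7204.78


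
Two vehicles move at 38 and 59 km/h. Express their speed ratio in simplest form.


Ratio = 38:59
GCD = 1
Simplified = 38:59
Time ratio (same distance) = 59:38
Speed ratio = 38:59

38:59


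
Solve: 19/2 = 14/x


Cross multiply: 19 × x = 2 × 14
19x = 28
x = 28 / 19
= 1.47

1.47


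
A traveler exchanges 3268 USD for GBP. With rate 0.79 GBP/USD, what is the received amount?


Amount × rate = 3268 × 0.79
= 2581.72 GBP

2581.72 GBP


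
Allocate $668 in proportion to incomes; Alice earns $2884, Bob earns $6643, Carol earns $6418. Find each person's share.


Total income = 2884 + 6643 + 6418 = $15945
Alice: $668 × 2884/15945 = $120.82
Bob: $668 × 6643/15945 = $278.30
Carol: $668 × 6418/15945 = $268.88
= Alice: $120.82, Bob: $278.30, Carol: $268.88

Alice: $120.82, Bob: $278.30, Carol: $268.88


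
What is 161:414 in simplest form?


GCD(161, 414) = 23
161/23 : 414/23
= 7:18

7:18


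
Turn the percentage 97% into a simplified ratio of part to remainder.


97% means 97 parts out of 100; remainder = 3
Part : remainder = 97:3
GCD = 1
= 97:3

97:3


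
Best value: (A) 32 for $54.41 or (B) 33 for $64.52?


Deal A: $54.41/32 = $1.7003/unit
Deal B: $64.52/33 = $1.9552/unit
A is cheaper per unit
= Deal A

Deal A


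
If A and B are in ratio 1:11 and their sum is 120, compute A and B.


Let A = 1k, B = 11k.
1k + 11k = 120
12k = 120 → k = 120/12 = 10
A = 1×10 = 10, B = 11×10 = 110
= A = 10, B = 110

A = 10, B = 110


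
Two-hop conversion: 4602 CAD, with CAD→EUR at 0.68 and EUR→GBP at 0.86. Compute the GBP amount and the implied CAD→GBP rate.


Step 1: 4602 CAD × 0.68 = 3129.36 EUR
Step 2: 3129.36 EUR × 0.86 = 2691.25 GBP
Implied rate CAD→GBP = 0.68 × 0.86 = 0.5848
= 2691.25 GBP; implied rate 0.5848 GBP/CAD

2691.25 GBP; implied rate 0.5848 GBP/CAD


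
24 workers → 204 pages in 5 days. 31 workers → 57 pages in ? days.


Days ∝ work / workers, so d₂ = d₁ × (m₁/m₂) × (w₂/w₁)
Workers factor (inverse): 24/31 ≈ 0.7742
Work factor (direct): 57/204 ≈ 0.2794
d₂ = 5 × 24/31 × 57/204 = (5 × 24 × 57) / (31 × 204) = 6840/6324
≈ 1.08 days

1.08 days


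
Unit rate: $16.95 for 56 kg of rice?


Unit rate = total / quantity
= 16.95 / 56
= $0.30 per unit

$0.30 per unit


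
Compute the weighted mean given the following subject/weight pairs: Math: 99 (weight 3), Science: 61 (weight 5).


Numerator = 99×3 + 61×5
= 297 + 305
= 602
Total weight = 8
Weighted avg = 602/8
= 75.25

75.25


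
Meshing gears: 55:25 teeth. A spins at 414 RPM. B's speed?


Gear ratio = 55:25 = 11:5
RPM_B = RPM_A × (teeth_A / teeth_B)
= 414 × (55/25)
= 910.8 RPM

910.8 RPM


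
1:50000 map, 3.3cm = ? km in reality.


Real distance = map distance × scale
= 3.3cm × 50000
= 165000 cm = 1650.0 m
= 1.650 km

1.650 km


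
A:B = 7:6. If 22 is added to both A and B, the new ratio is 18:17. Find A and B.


Let A = 7k, B = 6k.
(7k + 22) / (6k + 22) = 18/17
Cross-multiply: 17(7k + 22) = 18(6k + 22)
119k + 374 = 108k + 396
119k - 108k = 396 - 374
11k = 22
k = 22/11 = 2
A = 7×2 = 14, B = 6×2 = 12
= A = 14, B = 12

A = 14, B = 12


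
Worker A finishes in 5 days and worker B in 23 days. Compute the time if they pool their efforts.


Rate of A = 1/5 per day
Rate of B = 1/23 per day
Combined rate = 1/5 + 1/23 = 28/115 ≈ 0.2435 per day
Days = 1 / combined rate = 115/28
≈ 4.11 days

4.11 days


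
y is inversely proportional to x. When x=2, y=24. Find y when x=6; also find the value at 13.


Inverse proportion: x × y = constant
k = 2 × 24 = 48
At x=6: k/6 = 8.00
At x=13: k/13 = 3.69
= 8.00 and 3.69

8.00 and 3.69


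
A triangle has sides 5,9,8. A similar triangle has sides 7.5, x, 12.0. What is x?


Scale factor = 7.5/5 = 1.5
Missing side = 9 × 1.5
= 13.5

13.5


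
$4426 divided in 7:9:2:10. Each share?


Total parts = 7 + 9 + 2 + 10 = 28
Part 1: 4426 × 7/28 = 1106.50
Part 2: 4426 × 9/28 = 1422.64
Part 3: 4426 × 2/28 = 316.14
Part 4: 4426 × 10/28 = 1580.71
= Part 1: $1106.50, Part 2: $1422.64, Part 3: $316.14, Part 4: $1580.71

Part 1: $1106.50, Part 2: $1422.64, Part 3: $316.14, Part 4: $1580.71


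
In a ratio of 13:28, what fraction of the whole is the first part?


Total parts = 13 + 28 = 41
First part: 13/41 = 13/41
= 13/41

13/41


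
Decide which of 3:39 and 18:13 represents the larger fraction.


3/39 = 0.0769
18/13 = 1.3846
0.0769 < 1.3846, so 3:39 is less
= 18:13

18:13


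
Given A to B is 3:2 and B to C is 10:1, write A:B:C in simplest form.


Match B: multiply A:B by 10 → 30:20
Multiply B:C by 2 → 20:2
Combined: 30:20:2
GCD = 2
= 15:10:1

15:10:1


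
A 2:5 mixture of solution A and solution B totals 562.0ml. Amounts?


Total parts = 2 + 5 = 7
solution A: 562.0 × 2/7 = 160.6ml
solution B: 562.0 × 5/7 = 401.4ml
= 160.6ml and 401.4ml

160.6ml and 401.4ml


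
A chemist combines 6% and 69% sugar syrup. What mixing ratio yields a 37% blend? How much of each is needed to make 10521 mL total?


Let x parts of 6% mix with y parts of 69%.
6x + 69y = 37(x + y)
6x + 69y = 37x + 37y
x(6 - 37) = y(37 - 69)
x/y = (69 - 37)/(37 - 6) = 32/31
Simplify: 32:31
Total parts = 63; one part = 10521/63 = 167.00 mL
6% solution: 32×167.00 = 5344.00 mL
69% solution: 31×167.00 = 5177.00 mL
= ratio 32:31; 5344.00 mL and 5177.00 mL

ratio 32:31; 5344.00 mL and 5177.00 mL


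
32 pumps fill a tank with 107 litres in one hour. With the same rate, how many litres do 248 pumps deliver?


Direct proportion: y/x = constant
k = 107/32 ≈ 3.3438
y₂ = k × 248 = 107 × 248 / 32 = 26536/32
= 829.25

829.25


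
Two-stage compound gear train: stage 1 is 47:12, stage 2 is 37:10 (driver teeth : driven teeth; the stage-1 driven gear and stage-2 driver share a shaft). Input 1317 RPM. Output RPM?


Stage 1: RPM_B = RPM_A × t_A/t_B = 1317 × 47/12 = 61899/12 = 5158.25
B and C share a shaft → RPM_C = RPM_B
Stage 2: RPM_D = RPM_C × t_C/t_D = RPM_A × (t_A×t_C)/(t_B×t_D)
Overall ratio = (47×37)/(12×10) = 1739/120
RPM_D = 1317 × 1739/120 = 2290263/120
≈ 19085.53 RPM

19085.53 RPM


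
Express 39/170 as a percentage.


Percentage = (part / whole) × 100
= (39 / 170) × 100
≈ 22.94%

22.94%


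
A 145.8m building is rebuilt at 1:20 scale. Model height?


Model size = real / scale
= 145.8 / 20
= 7.2900 m

7.2900 m


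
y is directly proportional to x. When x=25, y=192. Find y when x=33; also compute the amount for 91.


Direct proportion: y/x = constant
k = 192/25 = 7.6800
y at x=33: k × 33 = 192 × 33 / 25 = 6336/25 = 253.44
y at x=91: k × 91 = 192 × 91 / 25 = 17472/25 = 698.88
= 253.44 and 698.88

253.44 and 698.88


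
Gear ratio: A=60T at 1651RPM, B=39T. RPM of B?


Gear ratio = 60:39 = 20:13
RPM_B = RPM_A × (teeth_A / teeth_B)
= 1651 × (60/39)
= 2540.0 RPM

2540.0 RPM


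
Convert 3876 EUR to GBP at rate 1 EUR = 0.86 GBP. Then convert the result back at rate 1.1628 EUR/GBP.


Amount × rate = 3876 × 0.86 = 3333.36 GBP
Round-trip: 3333.36 × 1.1628 = 3876.03 EUR
= 3333.36 GBP, then 3876.03 EUR

3333.36 GBP, then 3876.03 EUR


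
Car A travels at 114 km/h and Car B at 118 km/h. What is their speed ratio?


Ratio = 114:118
GCD = 2
Simplified = 57:59
Time ratio (same distance) = 59:57
Speed ratio = 57:59

57:59


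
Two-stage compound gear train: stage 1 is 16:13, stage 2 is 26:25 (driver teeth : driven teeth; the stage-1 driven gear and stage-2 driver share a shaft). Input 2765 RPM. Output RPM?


Stage 1: RPM_B = RPM_A × t_A/t_B = 2765 × 16/13 = 44240/13 ≈ 3403.08
B and C share a shaft → RPM_C = RPM_B
Stage 2: RPM_D = RPM_C × t_C/t_D = RPM_A × (t_A×t_C)/(t_B×t_D)
Overall ratio = (16×26)/(13×25) = 416/325
RPM_D = 2765 × 416/325 = 1150240/325
= 3539.20 RPM

3539.20 RPM


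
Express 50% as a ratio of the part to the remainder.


50% means 50 parts out of 100; remainder = 50
Part : remainder = 50:50
GCD = 50
= 1:1

1:1


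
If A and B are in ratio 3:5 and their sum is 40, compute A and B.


Let A = 3k, B = 5k.
3k + 5k = 40
8k = 40 → k = 40/8 = 5
A = 3×5 = 15, B = 5×5 = 25
= A = 15, B = 25

A = 15, B = 25


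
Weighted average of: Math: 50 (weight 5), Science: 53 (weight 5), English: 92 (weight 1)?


Numerator = 50×5 + 53×5 + 92×1
= 250 + 265 + 92
= 607
Total weight = 11
Weighted avg = 607/11
= 55.18

55.18


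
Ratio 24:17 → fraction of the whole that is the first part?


Total parts = 24 + 17 = 41
First part: 24/41 = 24/41
= 24/41

24/41


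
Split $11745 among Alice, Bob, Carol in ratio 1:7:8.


Total parts = 1 + 7 + 8 = 16
Alice: 11745 × 1/16 = 734.06
Bob: 11745 × 7/16 = 5138.44
Carol: 11745 × 8/16 = 5872.50
= Alice: $734.06, Bob: $5138.44, Carol: $5872.50

Alice: $734.06, Bob: $5138.44, Carol: $5872.50


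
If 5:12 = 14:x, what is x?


Cross multiply: 5 × x = 12 × 14
5x = 168
x = 168 / 5
= 33.60

33.60


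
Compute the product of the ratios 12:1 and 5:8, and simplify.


Compound ratio = (12×5) : (1×8)
= 60:8
GCD = 4
= 15:2

15:2


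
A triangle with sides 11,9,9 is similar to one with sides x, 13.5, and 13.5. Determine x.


Scale factor = 13.5/9 = 1.5
Missing side = 11 × 1.5
= 16.5

16.5


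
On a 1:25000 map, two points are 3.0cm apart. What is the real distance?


Real distance = map distance × scale
= 3.0cm × 25000
= 75000 cm = 750.0 m
= 0.750 km

0.750 km


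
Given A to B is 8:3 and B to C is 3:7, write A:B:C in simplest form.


Match B: multiply A:B by 3 → 24:9
Multiply B:C by 3 → 9:21
Combined: 24:9:21
GCD = 3
= 8:3:7

8:3:7


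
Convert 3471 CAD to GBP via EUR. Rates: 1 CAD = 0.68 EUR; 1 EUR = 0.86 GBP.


Step 1: 3471 CAD × 0.68 = 2360.28 EUR
Step 2: 2360.28 EUR × 0.86 = 2029.84 GBP
Implied rate CAD→GBP = 0.68 × 0.86 = 0.5848
= 2029.84 GBP

2029.84 GBP


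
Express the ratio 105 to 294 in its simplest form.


GCD(105, 294) = 21
105/21 : 294/21
= 5:14

5:14


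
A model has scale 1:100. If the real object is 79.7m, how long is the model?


Model size = real / scale
= 79.7 / 100
= 0.7970 m

0.7970 m


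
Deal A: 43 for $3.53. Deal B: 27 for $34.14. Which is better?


Deal A: $3.53/43 = $0.0821/unit
Deal B: $34.14/27 = $1.2644/unit
A is cheaper per unit
= Deal A

Deal A


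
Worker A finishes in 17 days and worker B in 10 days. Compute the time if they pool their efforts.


Rate of A = 1/17 per day
Rate of B = 1/10 per day
Combined rate = 1/17 + 1/10 = 27/170 ≈ 0.1588 per day
Days = 1 / combined rate = 170/27
≈ 6.30 days

6.30 days


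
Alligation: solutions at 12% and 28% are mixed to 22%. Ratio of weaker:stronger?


Let x parts of 12% mix with y parts of 28%.
12x + 28y = 22(x + y)
12x + 28y = 22x + 22y
x(12 - 22) = y(22 - 28)
x/y = (28 - 22)/(22 - 12) = 6/10
Simplify: 3:5
= 3:5

3:5


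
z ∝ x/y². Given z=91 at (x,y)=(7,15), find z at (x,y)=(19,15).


z = k·x/y²
Solve for k using the known point: k = z·y²/x = 91×225/7 = 20475/7 = 2925.0000
Now evaluate at x=19, y=15:
z = k × 19 / 225 = (20475 × 19) / (7 × 225) = 389025/1575
= 247.0000

247.0000


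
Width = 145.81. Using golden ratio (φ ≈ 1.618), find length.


φ = (1 + √5) / 2 ≈ 1.618
Length = width × φ = 145.81 × 1.618 = 235.92058
≈ 235.92

235.92


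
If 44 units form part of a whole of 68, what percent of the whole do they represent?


Percentage = (part / whole) × 100
= (44 / 68) × 100
≈ 64.71%

64.71%


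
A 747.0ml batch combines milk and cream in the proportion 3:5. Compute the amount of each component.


Total parts = 3 + 5 = 8
milk: 747.0 × 3/8 = 280.1ml
cream: 747.0 × 5/8 = 466.9ml
= 280.1ml and 466.9ml

280.1ml and 466.9ml


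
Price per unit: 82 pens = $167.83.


Unit rate = total / quantity
= 167.83 / 82
= $2.05 per unit

$2.05 per unit


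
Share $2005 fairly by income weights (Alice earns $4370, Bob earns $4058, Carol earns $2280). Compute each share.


Total income = 4370 + 4058 + 2280 = $10708
Alice: $2005 × 4370/10708 = $818.25
Bob: $2005 × 4058/10708 = $759.83
Carol: $2005 × 2280/10708 = $426.91
= Alice: $818.25, Bob: $759.83, Carol: $426.91

Alice: $818.25, Bob: $759.83, Carol: $426.91


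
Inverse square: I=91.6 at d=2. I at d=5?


I₁d₁² = I₂d₂²
I₂ = I₁ × (d₁/d₂)²
= 91.6 × (2/5)²
= 91.6 × 4/25
= 366.4/25
= 14.6560

14.6560


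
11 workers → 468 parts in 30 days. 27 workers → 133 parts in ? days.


Days ∝ work / workers, so d₂ = d₁ × (m₁/m₂) × (w₂/w₁)
Workers factor (inverse): 11/27 ≈ 0.4074
Work factor (direct): 133/468 ≈ 0.2842
d₂ = 30 × 11/27 × 133/468 = (30 × 11 × 133) / (27 × 468) = 43890/12636
≈ 3.47 days

3.47 days


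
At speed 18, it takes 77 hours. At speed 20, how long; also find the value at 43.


Inverse proportion: x × y = constant
k = 18 × 77 = 1386
At x=20: k/20 = 69.30
At x=43: k/43 = 32.23
= 69.30 and 32.23

69.30 and 32.23


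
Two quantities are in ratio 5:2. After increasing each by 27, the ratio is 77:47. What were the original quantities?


Let A = 5k, B = 2k.
(5k + 27) / (2k + 27) = 77/47
Cross-multiply: 47(5k + 27) = 77(2k + 27)
235k + 1269 = 154k + 2079
235k - 154k = 2079 - 1269
81k = 810
k = 810/81 = 10
A = 5×10 = 50, B = 2×10 = 20
= A = 50, B = 20

A = 50, B = 20


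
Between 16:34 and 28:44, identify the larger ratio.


16/34 = 0.4706
28/44 = 0.6364
0.4706 < 0.6364, so 16:34 is less
= 28:44

28:44


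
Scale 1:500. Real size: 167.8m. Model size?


Model size = real / scale
= 167.8 / 500
= 0.3356 m

0.3356 m


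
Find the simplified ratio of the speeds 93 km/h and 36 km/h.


Ratio = 93:36
GCD = 3
Simplified = 31:12
Time ratio (same distance) = 12:31
Speed ratio = 31:12

31:12


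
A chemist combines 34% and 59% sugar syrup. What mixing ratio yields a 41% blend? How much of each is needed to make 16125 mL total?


Let x parts of 34% mix with y parts of 59%.
34x + 59y = 41(x + y)
34x + 59y = 41x + 41y
x(34 - 41) = y(41 - 59)
x/y = (59 - 41)/(41 - 34) = 18/7
Simplify: 18:7
Total parts = 25; one part = 16125/25 = 645.00 mL
34% solution: 18×645.00 = 11610.00 mL
59% solution: 7×645.00 = 4515.00 mL
= ratio 18:7; 11610.00 mL and 4515.00 mL

ratio 18:7; 11610.00 mL and 4515.00 mL


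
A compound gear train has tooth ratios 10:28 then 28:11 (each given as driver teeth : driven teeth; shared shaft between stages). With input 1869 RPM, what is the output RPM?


Stage 1: RPM_B = RPM_A × t_A/t_B = 1869 × 10/28 = 18690/28 = 667.50
B and C share a shaft → RPM_C = RPM_B
Stage 2: RPM_D = RPM_C × t_C/t_D = RPM_A × (t_A×t_C)/(t_B×t_D)
Overall ratio = (10×28)/(28×11) = 280/308
RPM_D = 1869 × 280/308 = 523320/308
≈ 1699.09 RPM

1699.09 RPM


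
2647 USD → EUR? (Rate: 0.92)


Amount × rate = 2647 × 0.92
= 2435.24 EUR

2435.24 EUR


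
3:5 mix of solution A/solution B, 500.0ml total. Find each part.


Total parts = 3 + 5 = 8
solution A: 500.0 × 3/8 = 187.5ml
solution B: 500.0 × 5/8 = 312.5ml
= 187.5ml and 312.5ml

187.5ml and 312.5ml


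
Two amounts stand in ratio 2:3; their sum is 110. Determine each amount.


Let A = 2k, B = 3k.
2k + 3k = 110
5k = 110 → k = 110/5 = 22
A = 2×22 = 44, B = 3×22 = 66
= A = 44, B = 66

A = 44, B = 66


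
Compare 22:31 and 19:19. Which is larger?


22/31 = 0.7097
19/19 = 1.0000
0.7097 < 1.0000, so 22:31 is less
= 19:19

19:19


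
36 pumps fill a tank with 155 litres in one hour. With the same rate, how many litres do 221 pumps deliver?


Direct proportion: y/x = constant
k = 155/36 ≈ 4.3056
y₂ = k × 221 = 155 × 221 / 36 = 34255/36
≈ 951.53

951.53


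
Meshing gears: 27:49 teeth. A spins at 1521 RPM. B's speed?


Gear ratio = 27:49 = 27:49
RPM_B = RPM_A × (teeth_A / teeth_B)
= 1521 × (27/49)
= 838.1 RPM

838.1 RPM


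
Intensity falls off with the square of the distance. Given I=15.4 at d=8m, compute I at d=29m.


I₁d₁² = I₂d₂²
I₂ = I₁ × (d₁/d₂)²
= 15.4 × (8/29)²
= 15.4 × 64/841
= 985.6/841
≈ 1.1719

1.1719


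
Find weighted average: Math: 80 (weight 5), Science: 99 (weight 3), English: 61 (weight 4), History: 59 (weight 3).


Numerator = 80×5 + 99×3 + 61×4 + 59×3
= 400 + 297 + 244 + 177
= 1118
Total weight = 15
Weighted avg = 1118/15
= 74.53

74.53


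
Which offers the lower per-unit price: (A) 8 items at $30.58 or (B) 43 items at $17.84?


Deal A: $30.58/8 = $3.8225/unit
Deal B: $17.84/43 = $0.4149/unit
B is cheaper per unit
= Deal B

Deal B


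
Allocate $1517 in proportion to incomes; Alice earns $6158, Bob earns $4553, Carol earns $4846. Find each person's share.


Total income = 6158 + 4553 + 4846 = $15557
Alice: $1517 × 6158/15557 = $600.48
Bob: $1517 × 4553/15557 = $443.97
Carol: $1517 × 4846/15557 = $472.54
= Alice: $600.48, Bob: $443.97, Carol: $472.54

Alice: $600.48, Bob: $443.97, Carol: $472.54


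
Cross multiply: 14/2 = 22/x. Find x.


Cross multiply: 14 × x = 2 × 22
14x = 44
x = 44 / 14
= 3.14

3.14


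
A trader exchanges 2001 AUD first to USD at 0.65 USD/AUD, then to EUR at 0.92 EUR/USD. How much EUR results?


Step 1: 2001 AUD × 0.65 = 1300.65 USD
Step 2: 1300.65 USD × 0.92 = 1196.60 EUR
Implied rate AUD→EUR = 0.65 × 0.92 = 0.5980
= 1196.60 EUR

1196.60 EUR


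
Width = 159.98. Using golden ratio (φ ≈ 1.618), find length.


φ = (1 + √5) / 2 ≈ 1.618
Length = width × φ = 159.98 × 1.618 = 258.84764
≈ 258.85

258.85


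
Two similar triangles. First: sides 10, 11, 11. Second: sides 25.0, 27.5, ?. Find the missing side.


Scale factor = 25.0/10 = 2.5
Missing side = 11 × 2.5
= 27.5

27.5


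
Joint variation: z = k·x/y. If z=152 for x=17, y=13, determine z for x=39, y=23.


z = k·x/y
Solve for k using the known point: k = z·y/x = 152×13/17 = 1976/17 ≈ 116.2353
Now evaluate at x=39, y=23:
z = k × 39 / 23 = (1976 × 39) / (17 × 23) = 77064/391
≈ 197.0946

197.0946


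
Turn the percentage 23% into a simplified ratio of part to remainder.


23% means 23 parts out of 100; remainder = 77
Part : remainder = 23:77
GCD = 1
= 23:77

23:77


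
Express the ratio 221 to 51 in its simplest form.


GCD(221, 51) = 17
221/17 : 51/17
= 13:3

13:3


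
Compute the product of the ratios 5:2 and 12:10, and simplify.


Compound ratio = (5×12) : (2×10)
= 60:20
GCD = 20
= 3:1

3:1


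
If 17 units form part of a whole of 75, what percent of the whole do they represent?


Percentage = (part / whole) × 100
= (17 / 75) × 100
≈ 22.67%

22.67%


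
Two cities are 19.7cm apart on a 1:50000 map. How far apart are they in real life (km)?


Real distance = map distance × scale
= 19.7cm × 50000
= 985000 cm = 9850.0 m
= 9.850 km

9.850 km


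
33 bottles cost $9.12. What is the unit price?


Unit rate = total / quantity
= 9.12 / 33
= $0.28 per unit

$0.28 per unit


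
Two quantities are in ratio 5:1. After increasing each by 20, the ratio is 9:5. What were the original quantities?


Let A = 5k, B = 1k.
(5k + 20) / (1k + 20) = 9/5
Cross-multiply: 5(5k + 20) = 9(1k + 20)
25k + 100 = 9k + 180
25k - 9k = 180 - 100
16k = 80
k = 80/16 = 5
A = 5×5 = 25, B = 1×5 = 5
= A = 25, B = 5

A = 25, B = 5


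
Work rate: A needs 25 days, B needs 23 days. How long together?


Rate of A = 1/25 per day
Rate of B = 1/23 per day
Combined rate = 1/25 + 1/23 = 48/575 ≈ 0.0835 per day
Days = 1 / combined rate = 575/48
≈ 11.98 days

11.98 days


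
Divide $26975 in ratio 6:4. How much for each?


Total parts = 6 + 4 = 10
Part 1: 26975 × 6/10 = 16185.00
Part 2: 26975 × 4/10 = 10790.00
= Part 1: $16185.00, Part 2: $10790.00

Part 1: $16185.00, Part 2: $10790.00


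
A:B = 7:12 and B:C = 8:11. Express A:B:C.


Match B: multiply A:B by 8 → 56:96
Multiply B:C by 12 → 96:132
Combined: 56:96:132
GCD = 4
= 14:24:33

14:24:33


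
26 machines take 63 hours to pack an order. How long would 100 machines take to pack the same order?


Inverse proportion: x × y = constant
k = 26 × 63 = 1638
y₂ = k / 100 = 1638 / 100
= 16.38

16.38


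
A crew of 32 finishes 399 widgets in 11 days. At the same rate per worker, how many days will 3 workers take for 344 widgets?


Days ∝ work / workers, so d₂ = d₁ × (m₁/m₂) × (w₂/w₁)
Workers factor (inverse): 32/3 ≈ 10.6667
Work factor (direct): 344/399 ≈ 0.8622
d₂ = 11 × 32/3 × 344/399 = (11 × 32 × 344) / (3 × 399) = 121088/1197
≈ 101.16 days

101.16 days


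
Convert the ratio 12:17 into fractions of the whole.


Total parts = 12 + 17 = 29
First part: 12/29 = 12/29
Second part: 17/29 = 17/29
= 12/29 and 17/29

12/29 and 17/29


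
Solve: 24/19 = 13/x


Cross multiply: 24 × x = 19 × 13
24x = 247
x = 247 / 24
= 10.29

10.29


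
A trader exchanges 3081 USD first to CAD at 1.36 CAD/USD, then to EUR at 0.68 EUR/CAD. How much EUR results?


Step 1: 3081 USD × 1.36 = 4190.16 CAD
Step 2: 4190.16 CAD × 0.68 = 2849.31 EUR
Implied rate USD→EUR = 1.36 × 0.68 = 0.9248
= 2849.31 EUR

2849.31 EUR


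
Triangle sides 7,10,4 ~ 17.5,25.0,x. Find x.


Scale factor = 17.5/7 = 2.5
Missing side = 4 × 2.5
= 10.0

10.0


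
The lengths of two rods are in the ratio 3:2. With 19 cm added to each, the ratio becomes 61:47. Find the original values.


Let A = 3k, B = 2k.
(3k + 19) / (2k + 19) = 61/47
Cross-multiply: 47(3k + 19) = 61(2k + 19)
141k + 893 = 122k + 1159
141k - 122k = 1159 - 893
19k = 266
k = 266/19 = 14
A = 3×14 = 42, B = 2×14 = 28
= A = 42, B = 28

A = 42, B = 28


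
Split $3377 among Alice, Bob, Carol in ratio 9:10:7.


Total parts = 9 + 10 + 7 = 26
Alice: 3377 × 9/26 = 1168.96
Bob: 3377 × 10/26 = 1298.85
Carol: 3377 × 7/26 = 909.19
= Alice: $1168.96, Bob: $1298.85, Carol: $909.19

Alice: $1168.96, Bob: $1298.85, Carol: $909.19


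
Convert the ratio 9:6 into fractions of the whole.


Total parts = 9 + 6 = 15
First part: 9/15 = 3/5
Second part: 6/15 = 2/5
= 3/5 and 2/5

3/5 and 2/5


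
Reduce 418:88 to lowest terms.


GCD(418, 88) = 22
418/22 : 88/22
= 19:4

19:4


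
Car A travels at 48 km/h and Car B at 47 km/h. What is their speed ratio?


Ratio = 48:47
GCD = 1
Simplified = 48:47
Time ratio (same distance) = 47:48
Speed ratio = 48:47

48:47


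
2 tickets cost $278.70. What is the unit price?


Unit rate = total / quantity
= 278.70 / 2
= $139.35 per unit

$139.35 per unit


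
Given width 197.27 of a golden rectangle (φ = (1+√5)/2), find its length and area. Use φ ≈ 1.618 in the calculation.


φ = (1 + √5) / 2 ≈ 1.618
Length = width × φ = 197.27 × 1.618 = 319.18286
≈ 319.18
Area = width × length = 197.27 × 319.18286 = 62965.2027922 ≈ 62965.20
= Length: 319.18, Area: 62965.20

Length: 319.18, Area: 62965.20


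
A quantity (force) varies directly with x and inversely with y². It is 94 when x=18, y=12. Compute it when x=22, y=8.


z = k·x/y²
Solve for k using the known point: k = z·y²/x = 94×144/18 = 13536/18 = 752.0000
Now evaluate at x=22, y=8:
z = k × 22 / 64 = (13536 × 22) / (18 × 64) = 297792/1152
= 258.5000

258.5000


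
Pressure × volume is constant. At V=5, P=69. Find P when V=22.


Inverse proportion: x × y = constant
k = 5 × 69 = 345
y₂ = k / 22 = 345 / 22
= 15.68

15.68


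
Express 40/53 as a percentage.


Percentage = (part / whole) × 100
= (40 / 53) × 100
≈ 75.47%

75.47%


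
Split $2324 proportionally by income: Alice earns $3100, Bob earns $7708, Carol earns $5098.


Total income = 3100 + 7708 + 5098 = $15906
Alice: $2324 × 3100/15906 = $452.94
Bob: $2324 × 7708/15906 = $1126.20
Carol: $2324 × 5098/15906 = $744.86
= Alice: $452.94, Bob: $1126.20, Carol: $744.86

Alice: $452.94, Bob: $1126.20, Carol: $744.86


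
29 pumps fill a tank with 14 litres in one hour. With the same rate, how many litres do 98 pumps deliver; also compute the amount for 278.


Direct proportion: y/x = constant
k = 14/29 ≈ 0.4828
y at x=98: k × 98 = 14 × 98 / 29 = 1372/29 ≈ 47.31
y at x=278: k × 278 = 14 × 278 / 29 = 3892/29 ≈ 134.21
= 47.31 and 134.21

47.31 and 134.21


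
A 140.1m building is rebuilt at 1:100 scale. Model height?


Model size = real / scale
= 140.1 / 100
= 1.4010 m

1.4010 m


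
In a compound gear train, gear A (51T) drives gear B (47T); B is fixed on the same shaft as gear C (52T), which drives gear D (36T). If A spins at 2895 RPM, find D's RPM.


Stage 1: RPM_B = RPM_A × t_A/t_B = 2895 × 51/47 = 147645/47 ≈ 3141.38
B and C share a shaft → RPM_C = RPM_B
Stage 2: RPM_D = RPM_C × t_C/t_D = RPM_A × (t_A×t_C)/(t_B×t_D)
Overall ratio = (51×52)/(47×36) = 2652/1692
RPM_D = 2895 × 2652/1692 = 7677540/1692
≈ 4537.55 RPM

4537.55 RPM


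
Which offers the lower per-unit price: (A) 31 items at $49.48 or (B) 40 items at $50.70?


Deal A: $49.48/31 = $1.5961/unit
Deal B: $50.70/40 = $1.2675/unit
B is cheaper per unit
= Deal B

Deal B


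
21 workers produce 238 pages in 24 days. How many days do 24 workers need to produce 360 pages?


Days ∝ work / workers, so d₂ = d₁ × (m₁/m₂) × (w₂/w₁)
Workers factor (inverse): 21/24 = 0.8750
Work factor (direct): 360/238 ≈ 1.5126
d₂ = 24 × 21/24 × 360/238 = (24 × 21 × 360) / (24 × 238) = 181440/5712
≈ 31.76 days

31.76 days


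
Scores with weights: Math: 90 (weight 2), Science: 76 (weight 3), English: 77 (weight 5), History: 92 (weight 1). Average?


Numerator = 90×2 + 76×3 + 77×5 + 92×1
= 180 + 228 + 385 + 92
= 885
Total weight = 11
Weighted avg = 885/11
= 80.45

80.45


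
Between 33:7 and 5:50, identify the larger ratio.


33/7 = 4.7143
5/50 = 0.1000
4.7143 > 0.1000, so 33:7 is greater
= 33:7

33:7


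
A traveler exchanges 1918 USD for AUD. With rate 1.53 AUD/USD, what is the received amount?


Amount × rate = 1918 × 1.53
= 2934.54 AUD

2934.54 AUD


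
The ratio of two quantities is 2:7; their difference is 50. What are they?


Let A = 2k, B = 7k.
7k - 2k = 50
5k = 50 → k = 50/5 = 10
A = 2×10 = 20, B = 7×10 = 70
= A = 20, B = 70

A = 20, B = 70


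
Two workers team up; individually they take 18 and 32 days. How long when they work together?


Rate of A = 1/18 per day
Rate of B = 1/32 per day
Combined rate = 1/18 + 1/32 = 50/576 ≈ 0.0868 per day
Days = 1 / combined rate = 576/50
= 11.52 days

11.52 days


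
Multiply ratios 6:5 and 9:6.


Compound ratio = (6×9) : (5×6)
= 54:30
GCD = 6
= 9:5

9:5


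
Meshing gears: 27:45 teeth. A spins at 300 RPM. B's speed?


Gear ratio = 27:45 = 3:5
RPM_B = RPM_A × (teeth_A / teeth_B)
= 300 × (27/45)
= 180.0 RPM

180.0 RPM


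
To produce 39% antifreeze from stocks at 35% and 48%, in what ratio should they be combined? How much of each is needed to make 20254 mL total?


Let x parts of 35% mix with y parts of 48%.
35x + 48y = 39(x + y)
35x + 48y = 39x + 39y
x(35 - 39) = y(39 - 48)
x/y = (48 - 39)/(39 - 35) = 9/4
Simplify: 9:4
Total parts = 13; one part = 20254/13 = 1558.00 mL
35% solution: 9×1558.00 = 14022.00 mL
48% solution: 4×1558.00 = 6232.00 mL
= ratio 9:4; 14022.00 mL and 6232.00 mL

ratio 9:4; 14022.00 mL and 6232.00 mL


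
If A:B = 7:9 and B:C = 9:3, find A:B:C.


Match B: multiply A:B by 9 → 63:81
Multiply B:C by 9 → 81:27
Combined: 63:81:27
GCD = 9
= 7:9:3

7:9:3


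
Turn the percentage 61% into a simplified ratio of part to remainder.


61% means 61 parts out of 100; remainder = 39
Part : remainder = 61:39
GCD = 1
= 61:39

61:39


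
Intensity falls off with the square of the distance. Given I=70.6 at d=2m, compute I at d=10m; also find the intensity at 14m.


I₁d₁² = I₂d₂²
I at 10m = 70.6 × (2/10)² = 70.6 × 4/100 = 282.4/100 = 2.8240
I at 14m = 70.6 × (2/14)² = 70.6 × 4/196 = 282.4/196 ≈ 1.4408
= 2.8240 and 1.4408

2.8240 and 1.4408


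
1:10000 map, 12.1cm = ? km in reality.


Real distance = map distance × scale
= 12.1cm × 10000
= 121000 cm = 1210.0 m
= 1.210 km

1.210 km


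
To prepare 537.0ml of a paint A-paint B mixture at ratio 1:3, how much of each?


Total parts = 1 + 3 = 4
paint A: 537.0 × 1/4 = 134.3ml
paint B: 537.0 × 3/4 = 402.8ml
= 134.3ml and 402.8ml

134.3ml and 402.8ml


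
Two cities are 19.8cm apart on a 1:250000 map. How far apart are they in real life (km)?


Real distance = map distance × scale
= 19.8cm × 250000
= 4950000 cm = 49500.0 m
= 49.500 km

49.500 km


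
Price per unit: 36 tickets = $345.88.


Unit rate = total / quantity
= 345.88 / 36
= $9.61 per unit

$9.61 per unit


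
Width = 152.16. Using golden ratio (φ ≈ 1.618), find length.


φ = (1 + √5) / 2 ≈ 1.618
Length = width × φ = 152.16 × 1.618 = 246.19488
≈ 246.19

246.19


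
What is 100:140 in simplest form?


GCD(100, 140) = 20
100/20 : 140/20
= 5:7

5:7


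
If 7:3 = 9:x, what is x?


Cross multiply: 7 × x = 3 × 9
7x = 27
x = 27 / 7
= 3.86

3.86


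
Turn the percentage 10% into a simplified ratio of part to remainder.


10% means 10 parts out of 100; remainder = 90
Part : remainder = 10:90
GCD = 10
= 1:9

1:9


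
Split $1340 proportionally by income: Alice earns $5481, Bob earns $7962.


Total income = 5481 + 7962 = $13443
Alice: $1340 × 5481/13443 = $546.35
Bob: $1340 × 7962/13443 = $793.65
= Alice: $546.35, Bob: $793.65

Alice: $546.35, Bob: $793.65
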